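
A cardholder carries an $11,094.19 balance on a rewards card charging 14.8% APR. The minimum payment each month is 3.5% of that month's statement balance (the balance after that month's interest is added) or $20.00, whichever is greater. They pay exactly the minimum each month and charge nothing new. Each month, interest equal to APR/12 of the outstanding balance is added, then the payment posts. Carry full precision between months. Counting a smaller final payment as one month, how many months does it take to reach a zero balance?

Monthly rate r = 14.8%/12 = 1.23333% = 0.0123333.
While 3.5% of the post-interest balance exceeds $20.00, each month B ← (B·(1+r))·(1 − 0.035), i.e. B shrinks by the factor (1+r)·0.965 = 0.9769.
This holds for months 1–128. Entering month 129 the balance is $557.19; 3.5% of the post-interest balance is now below $20.00, so the flat $20.00 minimum applies from here.
From month 129 a fixed $20.00 at rate r clears $557.19 in 35 more payments. Total: 128 + 35 = 163 months.

163 months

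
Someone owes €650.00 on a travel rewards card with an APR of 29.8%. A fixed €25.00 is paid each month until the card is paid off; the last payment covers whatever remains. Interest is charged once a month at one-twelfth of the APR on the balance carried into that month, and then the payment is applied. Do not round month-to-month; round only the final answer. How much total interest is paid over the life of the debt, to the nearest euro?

€407

Monthly rate r = 29.8%/12 = 2.48333% = 0.0248333.
Payoff takes n = ⌈−ln(1 − rB₀/P)/ln(1+r)⌉ = ⌈42.296⌉ = 43 payments; the last is €7.46.
Total paid = 42·€25.00 + €7.46 = €1,057.46.
Total interest = total paid − principal = €1,057.46 − €650.00 = €407.46.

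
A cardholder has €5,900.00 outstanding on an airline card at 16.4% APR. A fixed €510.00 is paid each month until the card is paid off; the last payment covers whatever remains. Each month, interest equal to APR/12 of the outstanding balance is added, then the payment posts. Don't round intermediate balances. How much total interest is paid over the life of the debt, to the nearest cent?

€566.79

Monthly rate r = 16.4%/12 = 1.36667% = 0.0136667.
Payoff takes n = ⌈−ln(1 − rB₀/P)/ln(1+r)⌉ = ⌈12.678⌉ = 13 payments; the last is €346.79.
Total paid = 12·€510.00 + €346.79 = €6,466.79.
Total interest = total paid − principal = €6,466.79 − €5,900.00 = €566.79.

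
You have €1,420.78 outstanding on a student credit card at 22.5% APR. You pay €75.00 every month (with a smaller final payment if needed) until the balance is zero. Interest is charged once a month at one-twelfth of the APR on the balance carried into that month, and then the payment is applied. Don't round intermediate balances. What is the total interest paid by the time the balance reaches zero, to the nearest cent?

€351.02

Monthly rate r = 22.5%/12 = 1.875% = 0.01875.
Payoff takes n = ⌈−ln(1 − rB₀/P)/ln(1+r)⌉ = ⌈23.622⌉ = 24 payments; the last is €46.80.
Total paid = 23·€75.00 + €46.80 = €1,771.80.
Total interest = total paid − principal = €1,771.80 − €1,420.78 = €351.02.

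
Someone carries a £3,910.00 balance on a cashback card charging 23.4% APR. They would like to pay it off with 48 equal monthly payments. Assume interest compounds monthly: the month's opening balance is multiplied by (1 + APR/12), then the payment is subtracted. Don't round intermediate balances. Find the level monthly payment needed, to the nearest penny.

£126.18

Monthly rate r = 23.4%/12 = 1.95% = 0.0195.
Level-payment amortization: P = B₀·r / (1 − (1+r)^(−n)) = 3910.00·0.0195 / (1 − 1.0195^(−48)).
Denominator 1 − (1+r)^(−48) = 0.604257262.
P = 76.245 / 0.604257262 ≈ 126.18.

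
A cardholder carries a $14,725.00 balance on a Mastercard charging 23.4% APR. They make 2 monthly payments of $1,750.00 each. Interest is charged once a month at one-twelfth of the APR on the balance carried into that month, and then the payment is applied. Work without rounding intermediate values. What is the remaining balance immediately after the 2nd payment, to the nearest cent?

$11,770.75

Monthly rate r = 23.4%/12 = 1.95% = 0.0195.
Each month: B ← B·(1+r) − $1,750.00.
Month 1: interest $287.14; balance after payment $13,262.14.
Month 2: interest $258.61; balance after payment $11,770.75.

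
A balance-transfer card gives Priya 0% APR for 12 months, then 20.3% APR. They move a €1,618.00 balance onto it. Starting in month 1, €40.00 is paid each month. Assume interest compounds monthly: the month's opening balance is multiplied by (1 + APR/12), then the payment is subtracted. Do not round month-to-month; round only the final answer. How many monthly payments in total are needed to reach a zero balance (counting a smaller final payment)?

Promo months 1–12 at r₀ = 0%/12 = 0; months 13+ at r₁ = 20.3%/12 = 0.0169167.
After month 12 (no interest yet): B = €1,618.00 − 12·€40.00 = €1,138.00.
Then at r₁ with €40.00/mo: n₂ = −ln(1 − r₁·B/P)/ln(1+r₁) ≈ 39.13 → 40 more payments.

52 months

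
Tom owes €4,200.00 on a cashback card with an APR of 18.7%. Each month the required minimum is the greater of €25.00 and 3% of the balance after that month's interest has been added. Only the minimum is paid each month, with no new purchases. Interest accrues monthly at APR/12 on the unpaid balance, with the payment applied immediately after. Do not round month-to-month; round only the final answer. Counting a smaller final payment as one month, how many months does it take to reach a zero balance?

156 months

Monthly rate r = 18.7%/12 = 1.55833% = 0.0155833.
While 3% of the post-interest balance exceeds €25.00, each month B ← (B·(1+r))·(1 − 0.03), i.e. B shrinks by the factor (1+r)·0.97 = 0.98512.
This holds for months 1–109. Entering month 110 the balance is €819.15; 3% of the post-interest balance is now below €25.00, so the flat €25.00 minimum applies from here.
From month 110 a fixed €25.00 at rate r clears €819.15 in 47 more payments. Total: 109 + 47 = 156 months.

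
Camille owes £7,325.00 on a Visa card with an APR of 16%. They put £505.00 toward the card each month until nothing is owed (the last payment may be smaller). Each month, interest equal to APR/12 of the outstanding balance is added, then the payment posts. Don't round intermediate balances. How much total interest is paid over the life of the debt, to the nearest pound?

Monthly rate r = 16%/12 = 1.33333% = 0.0133333.
Payoff takes n = ⌈−ln(1 − rB₀/P)/ln(1+r)⌉ = ⌈16.227⌉ = 17 payments; the last is £115.08.
Total paid = 16·£505.00 + £115.08 = £8,195.08.
Total interest = total paid − principal = £8,195.08 − £7,325.00 = £870.08.

£870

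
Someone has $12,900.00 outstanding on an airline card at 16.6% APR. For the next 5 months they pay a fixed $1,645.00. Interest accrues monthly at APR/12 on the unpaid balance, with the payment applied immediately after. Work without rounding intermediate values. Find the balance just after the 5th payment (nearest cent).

Monthly rate r = 16.6%/12 = 1.38333% = 0.0138333.
Each month: B ← B·(1+r) − $1,645.00.
Month 1: interest $178.45; balance after payment $11,433.45.
Month 2: interest $158.16; balance after payment $9,946.61.
Month 3: interest $137.59; balance after payment $8,439.21.
Month 4: interest $116.74; balance after payment $6,910.95.
Month 5: interest $95.60; balance after payment $5,361.55.

$5,361.55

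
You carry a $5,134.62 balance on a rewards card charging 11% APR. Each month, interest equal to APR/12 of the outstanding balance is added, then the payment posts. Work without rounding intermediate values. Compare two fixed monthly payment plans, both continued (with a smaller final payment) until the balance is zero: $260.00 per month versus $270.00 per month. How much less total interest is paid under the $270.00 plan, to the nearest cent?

Monthly rate r = 11%/12 = 0.916667% = 0.00916667.
At $260.00/mo: n = ⌈−ln(1 − rB₀/P)/ln(1+r)⌉ = 22 payments (last $230.42); total interest = total paid − $5,134.62 = $555.80.
At $270.00/mo: 21 payments (last $267.91); total interest $533.29.
Interest saved = $555.80 − $533.29 = $22.51.

$22.51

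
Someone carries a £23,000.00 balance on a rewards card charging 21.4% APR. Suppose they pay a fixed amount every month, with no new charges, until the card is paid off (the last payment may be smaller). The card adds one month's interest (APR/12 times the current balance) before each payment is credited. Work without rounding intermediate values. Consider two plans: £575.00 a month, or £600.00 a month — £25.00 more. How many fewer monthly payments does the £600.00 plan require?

5 fewer payments

Monthly rate r = 21.4%/12 = 1.78333% = 0.0178333.
At £575.00/mo: n = ⌈−ln(1 − rB₀/P)/ln(1+r)⌉ = 71 payments (last £394.78); total interest = total paid − £23,000.00 = £17,644.78.
At £600.00/mo: 66 payments (last £62.65); total interest £16,062.65.
Payments saved = 71 − 66 = 5.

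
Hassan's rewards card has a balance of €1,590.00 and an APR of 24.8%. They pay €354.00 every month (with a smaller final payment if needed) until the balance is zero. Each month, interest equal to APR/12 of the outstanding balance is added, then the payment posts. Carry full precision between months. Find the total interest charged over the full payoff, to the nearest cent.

€96.55

Monthly rate r = 24.8%/12 = 2.06667% = 0.0206667.
Payoff takes n = ⌈−ln(1 − rB₀/P)/ln(1+r)⌉ = ⌈4.762⌉ = 5 payments; the last is €270.55.
Total paid = 4·€354.00 + €270.55 = €1,686.55.
Total interest = total paid − principal = €1,686.55 − €1,590.00 = €96.55.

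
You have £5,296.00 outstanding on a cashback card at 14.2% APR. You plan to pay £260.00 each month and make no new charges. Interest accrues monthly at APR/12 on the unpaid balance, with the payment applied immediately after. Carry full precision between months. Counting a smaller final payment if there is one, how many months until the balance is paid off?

24 months

Monthly rate r = 14.2%/12 = 1.18333% = 0.0118333.
Recurrence: B ← B·(1+r) − £260.00.
Month 1: interest £62.67; balance after payment £5,098.67.
Month 2: interest £60.33; balance after payment £4,899.00.
Closed form: n = −ln(1 − rB₀/P)/ln(1+r) = −ln(0.75896)/ln(1.01183) ≈ 23.445, so the balance reaches zero during payment 24.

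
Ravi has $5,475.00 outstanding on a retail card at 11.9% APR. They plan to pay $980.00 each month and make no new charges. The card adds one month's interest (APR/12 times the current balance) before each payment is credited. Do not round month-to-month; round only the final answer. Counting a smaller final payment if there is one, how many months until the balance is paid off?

6 months

Monthly rate r = 11.9%/12 = 0.991667% = 0.00991667.
Recurrence: B ← B·(1+r) − $980.00.
Month 1: interest $54.29; balance after payment $4,549.29.
Month 2: interest $45.11; balance after payment $3,614.41.
Month 3: interest $35.84; balance after payment $2,670.25.
Month 4: interest $26.48; balance after payment $1,716.73.
Month 5: interest $17.02; balance after payment $753.75.
Month 6: interest $7.47; balance after payment $0.00.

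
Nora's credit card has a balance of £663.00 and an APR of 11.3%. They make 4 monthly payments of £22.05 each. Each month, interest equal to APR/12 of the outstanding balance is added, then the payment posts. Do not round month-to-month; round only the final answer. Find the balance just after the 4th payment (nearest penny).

Monthly rate r = 11.3%/12 = 0.941667% = 0.00941667.
Each month: B ← B·(1+r) − £22.05.
Month 1: interest £6.24; balance after payment £647.19.
Month 2: interest £6.09; balance after payment £631.24.
Month 3: interest £5.94; balance after payment £615.13.
Month 4: interest £5.79; balance after payment £598.87.

£598.87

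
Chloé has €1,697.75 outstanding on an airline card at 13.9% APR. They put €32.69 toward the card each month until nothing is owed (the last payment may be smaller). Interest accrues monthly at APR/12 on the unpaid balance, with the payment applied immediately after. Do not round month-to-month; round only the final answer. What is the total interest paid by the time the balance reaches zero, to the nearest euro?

€914

Monthly rate r = 13.9%/12 = 1.15833% = 0.0115833.
Payoff takes n = ⌈−ln(1 − rB₀/P)/ln(1+r)⌉ = ⌈79.905⌉ = 80 payments; the last is €29.60.
Total paid = 79·€32.69 + €29.60 = €2,612.11.
Total interest = total paid − principal = €2,612.11 − €1,697.75 = €914.36.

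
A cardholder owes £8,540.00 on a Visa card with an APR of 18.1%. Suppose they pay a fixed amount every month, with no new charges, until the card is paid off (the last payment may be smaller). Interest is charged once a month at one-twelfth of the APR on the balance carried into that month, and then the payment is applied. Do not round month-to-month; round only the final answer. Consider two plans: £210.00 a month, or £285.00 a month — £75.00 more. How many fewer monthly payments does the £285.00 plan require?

Monthly rate r = 18.1%/12 = 1.50833% = 0.0150833.
At £210.00/mo: n = ⌈−ln(1 − rB₀/P)/ln(1+r)⌉ = 64 payments (last £101.13); total interest = total paid − £8,540.00 = £4,791.13.
At £285.00/mo: 41 payments (last £49.77); total interest £2,909.77.
Payments saved = 64 − 41 = 23.

23 fewer payments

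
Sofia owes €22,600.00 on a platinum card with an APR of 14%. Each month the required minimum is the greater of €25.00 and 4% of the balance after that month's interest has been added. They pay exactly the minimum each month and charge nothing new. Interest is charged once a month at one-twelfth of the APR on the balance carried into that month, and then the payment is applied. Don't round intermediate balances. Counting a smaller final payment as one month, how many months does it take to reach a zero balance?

Monthly rate r = 14%/12 = 1.16667% = 0.0116667.
While 4% of the post-interest balance exceeds €25.00, each month B ← (B·(1+r))·(1 − 0.04), i.e. B shrinks by the factor (1+r)·0.96 = 0.9712.
This holds for months 1–124. Entering month 125 the balance is €603.09; 4% of the post-interest balance is now below €25.00, so the flat €25.00 minimum applies from here.
From month 125 a fixed €25.00 at rate r clears €603.09 in 29 more payments. Total: 124 + 29 = 153 months.

153 months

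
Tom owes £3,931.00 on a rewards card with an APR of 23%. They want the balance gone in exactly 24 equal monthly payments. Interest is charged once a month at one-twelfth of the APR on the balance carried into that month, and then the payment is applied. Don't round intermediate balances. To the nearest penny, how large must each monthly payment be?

£205.88

Monthly rate r = 23%/12 = 1.91667% = 0.0191667.
Level-payment amortization: P = B₀·r / (1 − (1+r)^(−n)) = 3931.00·0.0191667 / (1 − 1.01917^(−24)).
Denominator 1 − (1+r)^(−24) = 0.365962513.
P = 75.3442 / 0.365962513 ≈ 205.88.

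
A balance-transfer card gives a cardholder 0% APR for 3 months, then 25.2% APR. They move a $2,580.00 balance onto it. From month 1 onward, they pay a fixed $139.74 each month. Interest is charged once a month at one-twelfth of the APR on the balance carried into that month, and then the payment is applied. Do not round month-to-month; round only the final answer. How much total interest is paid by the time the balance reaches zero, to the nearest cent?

Promo months 1–3 at r₀ = 0%/12 = 0; months 4+ at r₁ = 25.2%/12 = 0.021.
After month 3 (no interest yet): B = $2,580.00 − 3·$139.74 = $2,160.78.
Then at r₁ with $139.74/mo: n₂ = −ln(1 − r₁·B/P)/ln(1+r₁) ≈ 18.89 → 19 more payments.
Total paid = 21·$139.74 + $124.82 = $3,059.36; interest = $3,059.36 − $2,580.00 = $479.36.

$479.36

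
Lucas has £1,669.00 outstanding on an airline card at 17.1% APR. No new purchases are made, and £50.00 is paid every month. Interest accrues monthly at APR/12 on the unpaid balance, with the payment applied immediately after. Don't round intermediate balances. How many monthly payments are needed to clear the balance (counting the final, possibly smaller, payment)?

Monthly rate r = 17.1%/12 = 1.425% = 0.01425.
Recurrence: B ← B·(1+r) − £50.00.
Month 1: interest £23.78; balance after payment £1,642.78.
Month 2: interest £23.41; balance after payment £1,616.19.
Closed form: n = −ln(1 − rB₀/P)/ln(1+r) = −ln(0.52433)/ln(1.01425) ≈ 45.629, so the balance reaches zero during payment 46.

46 months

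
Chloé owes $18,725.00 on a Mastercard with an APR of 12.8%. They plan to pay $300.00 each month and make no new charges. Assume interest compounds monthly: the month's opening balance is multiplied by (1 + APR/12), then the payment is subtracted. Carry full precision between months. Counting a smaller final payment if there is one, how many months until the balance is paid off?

Monthly rate r = 12.8%/12 = 1.06667% = 0.0106667.
Recurrence: B ← B·(1+r) − $300.00.
Month 1: interest $199.73; balance after payment $18,624.73.
Month 2: interest $198.66; balance after payment $18,523.40.
Closed form: n = −ln(1 − rB₀/P)/ln(1+r) = −ln(0.33422)/ln(1.01067) ≈ 103.292, so the balance reaches zero during payment 104.

104 payments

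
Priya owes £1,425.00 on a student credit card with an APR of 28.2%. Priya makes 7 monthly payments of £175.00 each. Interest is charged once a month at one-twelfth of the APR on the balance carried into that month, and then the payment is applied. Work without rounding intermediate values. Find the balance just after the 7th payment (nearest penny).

£361.78

Monthly rate r = 28.2%/12 = 2.35% = 0.0235.
Each month: B ← B·(1+r) − £175.00.
Month 1: interest £33.49; balance after payment £1,283.49.
Month 2: interest £30.16; balance after payment £1,138.65.
Month 3: interest £26.76; balance after payment £990.41.
Month 4: interest £23.27; balance after payment £838.68.
Month 5: interest £19.71; balance after payment £683.39.
Month 6: interest £16.06; balance after payment £524.45.
Month 7: interest £12.32; balance after payment £361.78.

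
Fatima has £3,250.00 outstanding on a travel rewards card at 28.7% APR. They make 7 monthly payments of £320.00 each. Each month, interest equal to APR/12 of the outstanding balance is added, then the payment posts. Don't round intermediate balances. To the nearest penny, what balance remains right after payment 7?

Monthly rate r = 28.7%/12 = 2.39167% = 0.0239167.
Each month: B ← B·(1+r) − £320.00.
Month 1: interest £77.73; balance after payment £3,007.73.
Month 2: interest £71.93; balance after payment £2,759.66.
Month 3: interest £66.00; balance after payment £2,505.67.
Month 4: interest £59.93; balance after payment £2,245.59.
Month 5: interest £53.71; balance after payment £1,979.30.
Month 6: interest £47.34; balance after payment £1,706.64.
Month 7: interest £40.82; balance after payment £1,427.46.

£1,427.46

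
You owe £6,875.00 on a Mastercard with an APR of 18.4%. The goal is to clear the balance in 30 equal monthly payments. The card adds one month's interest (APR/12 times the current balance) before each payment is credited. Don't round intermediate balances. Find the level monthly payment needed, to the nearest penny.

Monthly rate r = 18.4%/12 = 1.53333% = 0.0153333.
Level-payment amortization: P = B₀·r / (1 − (1+r)^(−n)) = 6875.00·0.0153333 / (1 − 1.01533^(−30)).
Denominator 1 − (1+r)^(−30) = 0.366508676.
P = 105.417 / 0.366508676 ≈ 287.62.

£287.62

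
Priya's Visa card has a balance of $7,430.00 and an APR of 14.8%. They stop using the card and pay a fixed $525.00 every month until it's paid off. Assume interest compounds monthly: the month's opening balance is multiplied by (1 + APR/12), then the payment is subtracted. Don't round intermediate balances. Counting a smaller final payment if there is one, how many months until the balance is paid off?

Monthly rate r = 14.8%/12 = 1.23333% = 0.0123333.
Recurrence: B ← B·(1+r) − $525.00.
Month 1: interest $91.64; balance after payment $6,996.64.
Month 2: interest $86.29; balance after payment $6,557.93.
Closed form: n = −ln(1 − rB₀/P)/ln(1+r) = −ln(0.82545)/ln(1.01233) ≈ 15.649, so the balance reaches zero during payment 16.

16 payments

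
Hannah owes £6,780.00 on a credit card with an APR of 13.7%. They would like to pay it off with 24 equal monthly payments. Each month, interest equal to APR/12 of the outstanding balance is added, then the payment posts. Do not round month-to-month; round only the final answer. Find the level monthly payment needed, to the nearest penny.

Monthly rate r = 13.7%/12 = 1.14167% = 0.0114167.
Level-payment amortization: P = B₀·r / (1 − (1+r)^(−n)) = 6780.00·0.0114167 / (1 − 1.01142^(−24)).
Denominator 1 − (1+r)^(−24) = 0.23848676.
P = 77.405 / 0.23848676 ≈ 324.57.

£324.57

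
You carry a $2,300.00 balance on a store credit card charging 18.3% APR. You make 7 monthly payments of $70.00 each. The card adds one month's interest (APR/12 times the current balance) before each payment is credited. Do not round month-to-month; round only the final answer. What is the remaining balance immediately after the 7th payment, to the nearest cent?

$2,044.05

Monthly rate r = 18.3%/12 = 1.525% = 0.01525.
Each month: B ← B·(1+r) − $70.00.
Month 1: interest $35.08; balance after payment $2,265.07.
Month 2: interest $34.54; balance after payment $2,229.62.
Month 3: interest $34.00; balance after payment $2,193.62.
Month 4: interest $33.45; balance after payment $2,157.07.
Month 5: interest $32.90; balance after payment $2,119.97.
Month 6: interest $32.33; balance after payment $2,082.30.
Month 7: interest $31.76; balance after payment $2,044.05.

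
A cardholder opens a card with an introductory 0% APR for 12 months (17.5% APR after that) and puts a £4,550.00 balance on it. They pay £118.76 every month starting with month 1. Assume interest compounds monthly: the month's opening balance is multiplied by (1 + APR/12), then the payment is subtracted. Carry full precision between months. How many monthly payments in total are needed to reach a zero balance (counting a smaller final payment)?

46 payments

Promo months 1–12 at r₀ = 0%/12 = 0; months 13+ at r₁ = 17.5%/12 = 0.0145833.
After month 12 (no interest yet): B = £4,550.00 − 12·£118.76 = £3,124.88.
Then at r₁ with £118.76/mo: n₂ = −ln(1 − r₁·B/P)/ln(1+r₁) ≈ 33.43 → 34 more payments.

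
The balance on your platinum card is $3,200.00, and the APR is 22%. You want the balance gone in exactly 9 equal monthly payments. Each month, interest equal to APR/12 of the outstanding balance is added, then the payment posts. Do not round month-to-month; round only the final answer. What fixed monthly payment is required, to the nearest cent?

Monthly rate r = 22%/12 = 1.83333% = 0.0183333.
Level-payment amortization: P = B₀·r / (1 − (1+r)^(−n)) = 3200.00·0.0183333 / (1 − 1.01833^(−9)).
Denominator 1 − (1+r)^(−9) = 0.150838371.
P = 58.6667 / 0.150838371 ≈ 388.94.

$388.94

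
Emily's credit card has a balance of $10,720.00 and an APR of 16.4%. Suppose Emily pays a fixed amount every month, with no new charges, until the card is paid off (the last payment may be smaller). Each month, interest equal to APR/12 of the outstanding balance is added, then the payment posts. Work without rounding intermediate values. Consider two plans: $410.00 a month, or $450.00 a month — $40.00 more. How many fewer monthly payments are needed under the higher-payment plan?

Monthly rate r = 16.4%/12 = 1.36667% = 0.0136667.
At $410.00/mo: n = ⌈−ln(1 − rB₀/P)/ln(1+r)⌉ = 33 payments (last $234.99); total interest = total paid − $10,720.00 = $2,634.99.
At $450.00/mo: 30 payments (last $7.96); total interest $2,337.96.
Payments saved = 33 − 30 = 3.

3 fewer payments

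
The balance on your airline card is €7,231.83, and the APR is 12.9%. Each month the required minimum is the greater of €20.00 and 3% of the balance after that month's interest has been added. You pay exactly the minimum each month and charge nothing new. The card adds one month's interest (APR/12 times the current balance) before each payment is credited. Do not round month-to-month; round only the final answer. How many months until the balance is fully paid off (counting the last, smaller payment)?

Monthly rate r = 12.9%/12 = 1.075% = 0.01075.
While 3% of the post-interest balance exceeds €20.00, each month B ← (B·(1+r))·(1 − 0.03), i.e. B shrinks by the factor (1+r)·0.97 = 0.98043.
This holds for months 1–122. Entering month 123 the balance is €648.54; 3% of the post-interest balance is now below €20.00, so the flat €20.00 minimum applies from here.
From month 123 a fixed €20.00 at rate r clears €648.54 in 41 more payments. Total: 122 + 41 = 163 months.

163 months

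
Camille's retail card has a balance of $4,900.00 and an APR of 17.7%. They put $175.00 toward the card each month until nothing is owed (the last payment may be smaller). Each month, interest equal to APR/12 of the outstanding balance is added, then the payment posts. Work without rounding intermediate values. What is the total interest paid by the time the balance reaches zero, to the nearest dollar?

$1,467

Monthly rate r = 17.7%/12 = 1.475% = 0.01475.
Payoff takes n = ⌈−ln(1 − rB₀/P)/ln(1+r)⌉ = ⌈36.383⌉ = 37 payments; the last is $67.33.
Total paid = 36·$175.00 + $67.33 = $6,367.33.
Total interest = total paid − principal = $6,367.33 − $4,900.00 = $1,467.33.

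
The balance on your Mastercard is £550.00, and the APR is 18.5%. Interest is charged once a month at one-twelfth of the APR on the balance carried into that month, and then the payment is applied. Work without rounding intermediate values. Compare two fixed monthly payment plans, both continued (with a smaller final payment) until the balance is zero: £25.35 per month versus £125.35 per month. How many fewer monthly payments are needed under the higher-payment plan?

22 fewer payments

Monthly rate r = 18.5%/12 = 1.54167% = 0.0154167.
At £25.35/mo: n = ⌈−ln(1 − rB₀/P)/ln(1+r)⌉ = 27 payments (last £15.65); total interest = total paid − £550.00 = £124.75.
At £125.35/mo: 5 payments (last £72.70); total interest £24.10.
Payments saved = 27 − 5 = 22.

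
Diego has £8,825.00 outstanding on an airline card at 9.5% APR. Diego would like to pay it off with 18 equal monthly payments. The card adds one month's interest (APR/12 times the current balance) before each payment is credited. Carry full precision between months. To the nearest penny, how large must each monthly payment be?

Monthly rate r = 9.5%/12 = 0.791667% = 0.00791667.
Level-payment amortization: P = B₀·r / (1 − (1+r)^(−n)) = 8825.00·0.00791667 / (1 − 1.00792^(−18)).
Denominator 1 − (1+r)^(−18) = 0.132325728.
P = 69.8646 / 0.132325728 ≈ 527.97.

£527.97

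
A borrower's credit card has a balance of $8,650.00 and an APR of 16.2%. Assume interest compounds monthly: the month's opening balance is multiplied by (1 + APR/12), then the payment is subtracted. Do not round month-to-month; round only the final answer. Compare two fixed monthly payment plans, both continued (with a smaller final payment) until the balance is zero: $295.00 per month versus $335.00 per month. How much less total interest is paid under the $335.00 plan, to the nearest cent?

$378.98

Monthly rate r = 16.2%/12 = 1.35% = 0.0135.
At $295.00/mo: n = ⌈−ln(1 − rB₀/P)/ln(1+r)⌉ = 38 payments (last $171.42); total interest = total paid − $8,650.00 = $2,436.42.
At $335.00/mo: 32 payments (last $322.44); total interest $2,057.44.
Interest saved = $2,436.42 − $2,057.44 = $378.98.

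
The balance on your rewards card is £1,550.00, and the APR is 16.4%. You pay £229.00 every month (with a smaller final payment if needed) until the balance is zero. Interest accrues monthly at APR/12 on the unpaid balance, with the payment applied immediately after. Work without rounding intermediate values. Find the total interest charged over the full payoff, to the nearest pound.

£88

Monthly rate r = 16.4%/12 = 1.36667% = 0.0136667.
Payoff takes n = ⌈−ln(1 − rB₀/P)/ln(1+r)⌉ = ⌈7.151⌉ = 8 payments; the last is £34.73.
Total paid = 7·£229.00 + £34.73 = £1,637.73.
Total interest = total paid − principal = £1,637.73 − £1,550.00 = £87.73.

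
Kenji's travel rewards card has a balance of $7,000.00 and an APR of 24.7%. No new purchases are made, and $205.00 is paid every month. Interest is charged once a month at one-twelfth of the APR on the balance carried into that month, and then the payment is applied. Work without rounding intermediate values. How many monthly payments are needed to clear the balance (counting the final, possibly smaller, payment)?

60 months

Monthly rate r = 24.7%/12 = 2.05833% = 0.0205833.
Recurrence: B ← B·(1+r) − $205.00.
Month 1: interest $144.08; balance after payment $6,939.08.
Month 2: interest $142.83; balance after payment $6,876.91.
Closed form: n = −ln(1 − rB₀/P)/ln(1+r) = −ln(0.29715)/ln(1.02058) ≈ 59.560, so the balance reaches zero during payment 60.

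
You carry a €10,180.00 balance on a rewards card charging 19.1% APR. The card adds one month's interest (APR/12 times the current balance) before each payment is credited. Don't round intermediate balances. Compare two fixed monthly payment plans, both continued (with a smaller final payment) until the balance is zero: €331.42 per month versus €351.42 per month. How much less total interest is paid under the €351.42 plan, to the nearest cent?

Monthly rate r = 19.1%/12 = 1.59167% = 0.0159167.
At €331.42/mo: n = ⌈−ln(1 − rB₀/P)/ln(1+r)⌉ = 43 payments (last €167.65); total interest = total paid − €10,180.00 = €3,907.29.
At €351.42/mo: 40 payments (last €52.00); total interest €3,577.38.
Interest saved = €3,907.29 − €3,577.38 = €329.91.

€329.91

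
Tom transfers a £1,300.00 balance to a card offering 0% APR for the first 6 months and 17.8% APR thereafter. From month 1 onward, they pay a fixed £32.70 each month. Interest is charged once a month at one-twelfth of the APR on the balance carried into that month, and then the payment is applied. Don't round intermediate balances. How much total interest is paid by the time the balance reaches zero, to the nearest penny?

£438.71

Promo months 1–6 at r₀ = 0%/12 = 0; months 7+ at r₁ = 17.8%/12 = 0.0148333.
After month 6 (no interest yet): B = £1,300.00 − 6·£32.70 = £1,103.80.
Then at r₁ with £32.70/mo: n₂ = −ln(1 − r₁·B/P)/ln(1+r₁) ≈ 47.17 → 48 more payments.
Total paid = 53·£32.70 + £5.61 = £1,738.71; interest = £1,738.71 − £1,300.00 = £438.71.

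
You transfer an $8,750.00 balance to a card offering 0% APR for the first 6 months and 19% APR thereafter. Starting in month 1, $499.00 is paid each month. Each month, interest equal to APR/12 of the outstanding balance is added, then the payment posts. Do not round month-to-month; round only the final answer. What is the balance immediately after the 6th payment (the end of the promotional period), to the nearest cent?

Promo months 1–6 at r₀ = 0%/12 = 0; months 7+ at r₁ = 19%/12 = 0.0158333.
After month 6 (no interest yet): B = $8,750.00 − 6·$499.00 = $5,756.00.

$5,756.00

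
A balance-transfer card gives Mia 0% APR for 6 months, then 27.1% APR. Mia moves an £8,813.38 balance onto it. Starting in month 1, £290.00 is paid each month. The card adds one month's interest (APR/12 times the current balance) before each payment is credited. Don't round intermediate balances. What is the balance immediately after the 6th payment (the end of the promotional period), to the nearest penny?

Promo months 1–6 at r₀ = 0%/12 = 0; months 7+ at r₁ = 27.1%/12 = 0.0225833.
After month 6 (no interest yet): B = £8,813.38 − 6·£290.00 = £7,073.38.

£7,073.38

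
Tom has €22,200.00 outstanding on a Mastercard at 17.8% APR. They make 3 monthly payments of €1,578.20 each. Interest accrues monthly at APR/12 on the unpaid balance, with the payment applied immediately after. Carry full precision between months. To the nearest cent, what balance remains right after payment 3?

Monthly rate r = 17.8%/12 = 1.48333% = 0.0148333.
Each month: B ← B·(1+r) − €1,578.20.
Month 1: interest €329.30; balance after payment €20,951.10.
Month 2: interest €310.77; balance after payment €19,683.67.
Month 3: interest €291.97; balance after payment €18,397.45.

€18,397.45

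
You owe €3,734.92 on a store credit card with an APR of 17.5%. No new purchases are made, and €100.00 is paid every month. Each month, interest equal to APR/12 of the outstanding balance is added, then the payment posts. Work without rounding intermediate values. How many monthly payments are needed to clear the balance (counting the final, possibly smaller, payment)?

Monthly rate r = 17.5%/12 = 1.45833% = 0.0145833.
Recurrence: B ← B·(1+r) − €100.00.
Month 1: interest €54.47; balance after payment €3,689.39.
Month 2: interest €53.80; balance after payment €3,643.19.
Closed form: n = −ln(1 − rB₀/P)/ln(1+r) = −ln(0.45532)/ln(1.01458) ≈ 54.341, so the balance reaches zero during payment 55.

55 payments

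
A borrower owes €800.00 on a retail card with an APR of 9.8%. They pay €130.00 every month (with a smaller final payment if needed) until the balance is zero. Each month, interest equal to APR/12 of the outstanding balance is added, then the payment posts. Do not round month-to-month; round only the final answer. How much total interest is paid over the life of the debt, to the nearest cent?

Monthly rate r = 9.8%/12 = 0.816667% = 0.00816667.
Payoff takes n = ⌈−ln(1 − rB₀/P)/ln(1+r)⌉ = ⌈6.340⌉ = 7 payments; the last is €44.27.
Total paid = 6·€130.00 + €44.27 = €824.27.
Total interest = total paid − principal = €824.27 − €800.00 = €24.27.

€24.27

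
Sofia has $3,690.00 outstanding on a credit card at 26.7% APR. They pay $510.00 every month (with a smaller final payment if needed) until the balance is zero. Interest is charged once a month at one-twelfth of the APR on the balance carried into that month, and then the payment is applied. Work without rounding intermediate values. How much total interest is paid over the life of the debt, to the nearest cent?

$378.04

Monthly rate r = 26.7%/12 = 2.225% = 0.02225.
Payoff takes n = ⌈−ln(1 − rB₀/P)/ln(1+r)⌉ = ⌈7.976⌉ = 8 payments; the last is $498.04.
Total paid = 7·$510.00 + $498.04 = $4,068.04.
Total interest = total paid − principal = $4,068.04 − $3,690.00 = $378.04.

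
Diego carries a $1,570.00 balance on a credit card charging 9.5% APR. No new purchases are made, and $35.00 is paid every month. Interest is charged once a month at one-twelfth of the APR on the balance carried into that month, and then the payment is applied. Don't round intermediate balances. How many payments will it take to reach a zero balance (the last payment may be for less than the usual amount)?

56 months

Monthly rate r = 9.5%/12 = 0.791667% = 0.00791667.
Recurrence: B ← B·(1+r) − $35.00.
Month 1: interest $12.43; balance after payment $1,547.43.
Month 2: interest $12.25; balance after payment $1,524.68.
Closed form: n = −ln(1 − rB₀/P)/ln(1+r) = −ln(0.64488)/ln(1.00792) ≈ 55.632, so the balance reaches zero during payment 56.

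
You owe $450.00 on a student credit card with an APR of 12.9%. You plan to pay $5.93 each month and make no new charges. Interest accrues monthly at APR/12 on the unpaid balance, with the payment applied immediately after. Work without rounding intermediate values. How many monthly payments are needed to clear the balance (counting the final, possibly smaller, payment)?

159 payments

Monthly rate r = 12.9%/12 = 1.075% = 0.01075.
Recurrence: B ← B·(1+r) − $5.93.
Month 1: interest $4.84; balance after payment $448.91.
Month 2: interest $4.83; balance after payment $447.80.
Closed form: n = −ln(1 − rB₀/P)/ln(1+r) = −ln(0.18423)/ln(1.01075) ≈ 158.198, so the balance reaches zero during payment 159.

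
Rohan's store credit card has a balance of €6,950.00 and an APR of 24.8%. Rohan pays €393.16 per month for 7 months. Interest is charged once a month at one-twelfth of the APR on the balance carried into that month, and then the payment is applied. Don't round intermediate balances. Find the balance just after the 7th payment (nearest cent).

Monthly rate r = 24.8%/12 = 2.06667% = 0.0206667.
Each month: B ← B·(1+r) − €393.16.
Month 1: interest €143.63; balance after payment €6,700.47.
Month 2: interest €138.48; balance after payment €6,445.79.
Month 3: interest €133.21; balance after payment €6,185.84.
Month 4: interest €127.84; balance after payment €5,920.52.
Month 5: interest €122.36; balance after payment €5,649.72.
Month 6: interest €116.76; balance after payment €5,373.32.
Month 7: interest €111.05; balance after payment €5,091.21.

€5,091.21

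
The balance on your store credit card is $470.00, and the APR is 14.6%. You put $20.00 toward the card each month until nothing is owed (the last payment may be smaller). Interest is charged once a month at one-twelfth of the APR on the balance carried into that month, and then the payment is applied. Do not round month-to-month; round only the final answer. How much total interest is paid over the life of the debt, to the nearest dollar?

Monthly rate r = 14.6%/12 = 1.21667% = 0.0121667.
Payoff takes n = ⌈−ln(1 − rB₀/P)/ln(1+r)⌉ = ⌈27.847⌉ = 28 payments; the last is $16.95.
Total paid = 27·$20.00 + $16.95 = $556.95.
Total interest = total paid − principal = $556.95 − $470.00 = $86.95.

$87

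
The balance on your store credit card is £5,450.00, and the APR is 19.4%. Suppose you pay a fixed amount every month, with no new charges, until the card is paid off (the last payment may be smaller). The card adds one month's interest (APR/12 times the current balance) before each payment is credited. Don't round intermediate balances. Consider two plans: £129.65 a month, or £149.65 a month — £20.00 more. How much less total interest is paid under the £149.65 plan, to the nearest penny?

Monthly rate r = 19.4%/12 = 1.61667% = 0.0161667.
At £129.65/mo: n = ⌈−ln(1 − rB₀/P)/ln(1+r)⌉ = 71 payments (last £125.54); total interest = total paid − £5,450.00 = £3,751.04.
At £149.65/mo: 56 payments (last £61.21); total interest £2,841.96.
Interest saved = £3,751.04 − £2,841.96 = £909.08.

£909.08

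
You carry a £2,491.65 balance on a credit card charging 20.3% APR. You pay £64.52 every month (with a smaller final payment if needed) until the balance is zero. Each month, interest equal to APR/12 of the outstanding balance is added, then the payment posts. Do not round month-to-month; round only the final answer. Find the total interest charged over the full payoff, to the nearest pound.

Monthly rate r = 20.3%/12 = 1.69167% = 0.0169167.
Payoff takes n = ⌈−ln(1 − rB₀/P)/ln(1+r)⌉ = ⌈63.145⌉ = 64 payments; the last is £9.44.
Total paid = 63·£64.52 + £9.44 = £4,074.20.
Total interest = total paid − principal = £4,074.20 − £2,491.65 = £1,582.55.

£1,583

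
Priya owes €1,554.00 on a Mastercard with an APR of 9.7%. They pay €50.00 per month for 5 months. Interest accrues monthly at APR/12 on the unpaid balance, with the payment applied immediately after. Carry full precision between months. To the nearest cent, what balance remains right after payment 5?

Monthly rate r = 9.7%/12 = 0.808333% = 0.00808333.
Each month: B ← B·(1+r) − €50.00.
Month 1: interest €12.56; balance after payment €1,516.56.
Month 2: interest €12.26; balance after payment €1,478.82.
Month 3: interest €11.95; balance after payment €1,440.77.
Month 4: interest €11.65; balance after payment €1,402.42.
Month 5: interest €11.34; balance after payment €1,363.76.

€1,363.76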